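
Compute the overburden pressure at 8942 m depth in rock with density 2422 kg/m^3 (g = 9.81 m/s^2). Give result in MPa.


P = rho * g * z / 1e6
= 2422 * 9.81 * 8942 / 1e6
= 212460310.44 / 1e6
= 212.4603 MPa

212.4603


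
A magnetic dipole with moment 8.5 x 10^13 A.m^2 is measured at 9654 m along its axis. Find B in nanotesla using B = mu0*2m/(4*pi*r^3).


m = 8.5 x 10^13 = 85000000000000 A.m^2
2m = 170000000000000 A.m^2
r^3 = 9654^3 = 899750058264
B = (4pi*10^-7) * 170000000000000 / (4*pi * 899750058264) * 1e9
= 213628300.444106 / 11306592692436.68 * 1e9
= 18894.136 nT

18894.136


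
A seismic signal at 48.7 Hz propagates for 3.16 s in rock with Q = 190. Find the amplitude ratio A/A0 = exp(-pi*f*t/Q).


pi*f*t/Q = pi*48.7*3.16/190 = 2.544558
A/A0 = exp(-2.544558) = 0.078508

0.078508


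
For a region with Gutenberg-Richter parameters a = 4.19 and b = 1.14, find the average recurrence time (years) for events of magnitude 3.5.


log10(N) = 4.19 - 1.14*3.5 = 0.2
N = 10^0.2 = 1.584893
T = 1/N = 1/1.584893 = 0.631 years

0.631


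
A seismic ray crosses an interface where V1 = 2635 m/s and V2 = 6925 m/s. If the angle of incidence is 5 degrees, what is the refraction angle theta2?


sin(theta1) = sin(5 deg) = 0.087156
sin(theta2) = V2/V1 * sin(theta1) = 6925/2635 * 0.087156 = 0.229053
theta2 = arcsin(0.229053) = 13.2413 degrees

13.2413


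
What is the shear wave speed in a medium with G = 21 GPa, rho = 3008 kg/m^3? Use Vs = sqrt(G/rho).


Convert G to Pa: G = 21e9 Pa
Compute G/rho = 21e9 / 3008 = 6981382.9787
Vs = sqrt(6981382.9787) = 2642.23 m/s

2642.23


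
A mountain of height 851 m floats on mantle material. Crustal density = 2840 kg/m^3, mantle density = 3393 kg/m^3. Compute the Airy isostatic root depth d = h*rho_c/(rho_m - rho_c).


rho_m - rho_c = 3393 - 2840 = 553
d = 851 * 2840 / 553
= 2416840 / 553
= 4370.42 m

4370.42


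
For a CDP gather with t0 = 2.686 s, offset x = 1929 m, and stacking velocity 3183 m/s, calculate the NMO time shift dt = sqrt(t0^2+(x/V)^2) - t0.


x/Vnmo = 1929/3183 = 0.606032
(x/Vnmo)^2 = 0.367275
t0^2 = 7.214596
sqrt(7.214596 + 0.367275) = 2.75352
dt = 2.75352 - 2.686 = 0.06752

0.06752


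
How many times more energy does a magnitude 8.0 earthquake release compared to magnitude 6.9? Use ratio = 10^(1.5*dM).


M2 - M1 = 8.0 - 6.9 = 1.1
1.5 * 1.1 = 1.65
ratio = 10^1.65 = 44.67

44.67


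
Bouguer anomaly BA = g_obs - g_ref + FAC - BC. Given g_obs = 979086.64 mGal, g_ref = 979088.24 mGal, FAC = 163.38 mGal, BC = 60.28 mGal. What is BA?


BA = g_obs - g_ref + FAC - BC
= 979086.64 - 979088.24 + 163.38 - 60.28
= 101.5 mGal

101.5


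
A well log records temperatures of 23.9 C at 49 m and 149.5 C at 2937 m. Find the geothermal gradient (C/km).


dT = 149.5 - 23.9 = 125.6 C
dz = 2937 - 49 = 2888 m
gradient = dT/dz * 1000 = 125.6/2888 * 1000 = 43.4903 C/km

43.4903


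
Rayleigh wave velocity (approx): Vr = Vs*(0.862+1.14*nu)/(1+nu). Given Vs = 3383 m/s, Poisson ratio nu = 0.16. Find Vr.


Numerator factor = 0.862 + 1.14*0.16 = 1.0444
Denominator = 1 + 0.16 = 1.16
Vr = 3383 * 1.0444 / 1.16 = 3045.87 m/s

3045.87


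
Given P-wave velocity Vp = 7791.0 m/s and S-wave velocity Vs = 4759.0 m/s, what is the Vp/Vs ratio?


Vp/Vs = 7791.0 / 4759.0
= 1.6371

1.6371


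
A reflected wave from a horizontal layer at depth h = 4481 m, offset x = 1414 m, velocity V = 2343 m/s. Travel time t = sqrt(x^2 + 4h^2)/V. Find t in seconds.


x^2 + 4h^2 = 1414^2 + 4*4481^2 = 1999396 + 80317444 = 82316840
sqrt(82316840) = 9072.8628
t = 9072.8628 / 2343 = 3.8723 s

3.8723


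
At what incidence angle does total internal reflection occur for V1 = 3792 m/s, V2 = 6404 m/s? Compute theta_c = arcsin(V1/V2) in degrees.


V1/V2 = 3792/6404 = 0.59213
theta_c = arcsin(0.59213) = 36.3083 degrees

36.3083


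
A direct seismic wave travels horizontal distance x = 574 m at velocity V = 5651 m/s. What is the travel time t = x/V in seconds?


t = x / V
= 574 / 5651
= 0.1016 s

0.1016


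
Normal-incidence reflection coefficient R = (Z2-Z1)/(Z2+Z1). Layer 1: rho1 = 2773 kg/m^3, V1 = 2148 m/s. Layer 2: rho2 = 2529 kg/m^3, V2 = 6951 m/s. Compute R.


Z1 = 2773 * 2148 = 5956404
Z2 = 2529 * 6951 = 17579079
R = (17579079 - 5956404) / (17579079 + 5956404) = 11622675 / 23535483 = 0.4938

0.4938


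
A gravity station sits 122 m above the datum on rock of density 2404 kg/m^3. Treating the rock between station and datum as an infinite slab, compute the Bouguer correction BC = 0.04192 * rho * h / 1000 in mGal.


BC = 0.04192 * rho * h / 1000
= 0.04192 * 2404 * 122 / 1000
= 12.2946 mGal

12.2946


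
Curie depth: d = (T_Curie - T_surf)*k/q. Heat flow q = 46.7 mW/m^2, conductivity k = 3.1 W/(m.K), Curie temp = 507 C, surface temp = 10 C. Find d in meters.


T_Curie - T_surf = 507 - 10 = 497 C
Convert q to W/m^2: 46.7 mW/m^2 = 0.0467 W/m^2
d = 497 * 3.1 / 0.0467 = 32991.43 m

32991.43


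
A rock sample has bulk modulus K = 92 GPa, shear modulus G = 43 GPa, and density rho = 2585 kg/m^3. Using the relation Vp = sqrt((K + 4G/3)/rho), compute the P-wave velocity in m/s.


First compute the effective modulus:
K + 4G/3 = 92e9 + 4*43e9/3 = 149333333333.33 Pa
Then divide by density:
149333333333.33 / 2585 = 57769181.1734 Pa/(kg/m^3)
Take the square root:
Vp = sqrt(57769181.1734) = 7600.6 m/s

7600.6


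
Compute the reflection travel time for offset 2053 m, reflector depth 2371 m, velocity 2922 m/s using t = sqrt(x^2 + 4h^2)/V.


x^2 + 4h^2 = 2053^2 + 4*2371^2 = 4214809 + 22486564 = 26701373
sqrt(26701373) = 5167.3371
t = 5167.3371 / 2922 = 1.7684 s

1.7684


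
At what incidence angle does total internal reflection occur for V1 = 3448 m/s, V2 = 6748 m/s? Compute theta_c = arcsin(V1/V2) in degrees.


V1/V2 = 3448/6748 = 0.510966
theta_c = arcsin(0.510966) = 30.7282 degrees

30.7282


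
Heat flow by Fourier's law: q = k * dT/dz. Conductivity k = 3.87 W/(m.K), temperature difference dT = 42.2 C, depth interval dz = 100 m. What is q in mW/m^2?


q = k * dT / dz * 1000
= 3.87 * 42.2 / 100 * 1000
= 1.63314 * 1000
= 1633.14 mW/m^2

1633.14


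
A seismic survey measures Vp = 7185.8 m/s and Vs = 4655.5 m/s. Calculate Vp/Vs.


Vp/Vs = 7185.8 / 4655.5
= 1.5435

1.5435


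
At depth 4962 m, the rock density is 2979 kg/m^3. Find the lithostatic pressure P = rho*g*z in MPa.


P = rho * g * z / 1e6
= 2979 * 9.81 * 4962 / 1e6
= 145009438.38 / 1e6
= 145.0094 MPa

145.0094


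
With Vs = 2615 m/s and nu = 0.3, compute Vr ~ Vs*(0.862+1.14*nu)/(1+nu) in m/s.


Numerator factor = 0.862 + 1.14*0.3 = 1.204
Denominator = 1 + 0.3 = 1.3
Vr = 2615 * 1.204 / 1.3 = 2421.89 m/s

2421.89


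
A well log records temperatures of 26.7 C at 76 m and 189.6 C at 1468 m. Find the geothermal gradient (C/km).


dT = 189.6 - 26.7 = 162.9 C
dz = 1468 - 76 = 1392 m
gradient = dT/dz * 1000 = 162.9/1392 * 1000 = 117.0259 C/km

117.0259


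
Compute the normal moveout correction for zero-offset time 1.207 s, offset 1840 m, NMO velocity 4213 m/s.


x/Vnmo = 1840/4213 = 0.436743
(x/Vnmo)^2 = 0.190745
t0^2 = 1.456849
sqrt(1.456849 + 0.190745) = 1.283586
dt = 1.283586 - 1.207 = 0.076586

0.076586


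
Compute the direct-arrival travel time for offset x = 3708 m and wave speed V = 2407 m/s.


t = x / V
= 3708 / 2407
= 1.5405 s

1.5405


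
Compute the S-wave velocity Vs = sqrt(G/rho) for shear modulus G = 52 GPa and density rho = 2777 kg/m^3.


Convert G to Pa: G = 52e9 Pa
Compute G/rho = 52e9 / 2777 = 18725243.0681
Vs = sqrt(18725243.0681) = 4327.27 m/s

4327.27


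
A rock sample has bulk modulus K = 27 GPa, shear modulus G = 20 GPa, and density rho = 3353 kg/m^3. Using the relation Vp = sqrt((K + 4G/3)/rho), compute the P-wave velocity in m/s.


First compute the effective modulus:
K + 4G/3 = 27e9 + 4*20e9/3 = 53666666666.67 Pa
Then divide by density:
53666666666.67 / 3353 = 16005567.1538 Pa/(kg/m^3)
Take the square root:
Vp = sqrt(16005567.1538) = 4000.7 m/s

4000.7


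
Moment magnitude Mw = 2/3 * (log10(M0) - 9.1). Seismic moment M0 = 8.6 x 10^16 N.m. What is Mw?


log10(M0) = log10(8.6 x 10^16) = 16.9345
Mw = 2/3 * (16.9345 - 9.1)
= 2/3 * 7.8345
= 5.22

5.22


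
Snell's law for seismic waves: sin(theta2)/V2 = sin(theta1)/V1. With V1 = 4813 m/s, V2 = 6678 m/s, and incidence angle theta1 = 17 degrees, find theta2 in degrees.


sin(theta1) = sin(17 deg) = 0.292372
sin(theta2) = V2/V1 * sin(theta1) = 6678/4813 * 0.292372 = 0.405663
theta2 = arcsin(0.405663) = 23.9327 degrees

23.9327


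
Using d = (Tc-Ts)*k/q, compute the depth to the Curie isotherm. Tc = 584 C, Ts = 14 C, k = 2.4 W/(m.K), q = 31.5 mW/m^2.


T_Curie - T_surf = 584 - 14 = 570 C
Convert q to W/m^2: 31.5 mW/m^2 = 0.0315 W/m^2
d = 570 * 2.4 / 0.0315 = 43428.57 m

43428.57


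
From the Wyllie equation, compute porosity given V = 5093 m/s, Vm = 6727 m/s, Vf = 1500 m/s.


1/V - 1/Vm = 1/5093 - 1/6727 = 4.769e-05
1/Vf - 1/Vm = 1/1500 - 1/6727 = 0.00051801
phi = 4.769e-05 / 0.00051801 = 0.0921

0.0921


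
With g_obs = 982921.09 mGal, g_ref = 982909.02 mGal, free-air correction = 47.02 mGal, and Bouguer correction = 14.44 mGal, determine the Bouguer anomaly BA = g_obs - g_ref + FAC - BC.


BA = g_obs - g_ref + FAC - BC
= 982921.09 - 982909.02 + 47.02 - 14.44
= 44.65 mGal

44.65


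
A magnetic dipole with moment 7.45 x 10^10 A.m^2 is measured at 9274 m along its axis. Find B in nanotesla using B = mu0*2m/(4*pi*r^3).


m = 7.45 x 10^10 = 74500000000 A.m^2
2m = 149000000000 A.m^2
r^3 = 9274^3 = 797629622824
B = (4pi*10^-7) * 149000000000 / (4*pi * 797629622824) * 1e9
= 187238.922154 / 10023309453397.9 * 1e9
= 18.6803 nT

18.6803


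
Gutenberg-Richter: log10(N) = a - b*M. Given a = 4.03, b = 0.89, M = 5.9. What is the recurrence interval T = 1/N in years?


log10(N) = 4.03 - 0.89*5.9 = -1.221
N = 10^-1.221 = 0.060117
T = 1/N = 1/0.060117 = 16.6341 years

16.6341


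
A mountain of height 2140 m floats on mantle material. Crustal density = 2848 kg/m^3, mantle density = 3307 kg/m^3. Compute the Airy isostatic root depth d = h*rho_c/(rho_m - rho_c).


rho_m - rho_c = 3307 - 2848 = 459
d = 2140 * 2848 / 459
= 6094720 / 459
= 13278.26 m

13278.26


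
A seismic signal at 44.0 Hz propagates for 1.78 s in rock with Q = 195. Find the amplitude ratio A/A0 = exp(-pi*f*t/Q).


pi*f*t/Q = pi*44.0*1.78/195 = 1.261792
A/A0 = exp(-1.261792) = 0.283146

0.283146


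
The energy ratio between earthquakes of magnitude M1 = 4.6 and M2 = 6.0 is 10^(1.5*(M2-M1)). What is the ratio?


M2 - M1 = 6.0 - 4.6 = 1.4
1.5 * 1.4 = 2.1
ratio = 10^2.1 = 125.89

125.89


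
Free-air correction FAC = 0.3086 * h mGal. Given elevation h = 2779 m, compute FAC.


FAC = 0.3086 * h
= 0.3086 * 2779
= 857.5994 mGal

857.5994


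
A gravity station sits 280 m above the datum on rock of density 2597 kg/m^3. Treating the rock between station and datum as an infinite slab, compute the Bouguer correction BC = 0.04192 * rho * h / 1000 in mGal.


BC = 0.04192 * rho * h / 1000
= 0.04192 * 2597 * 280 / 1000
= 30.4825 mGal

30.4825


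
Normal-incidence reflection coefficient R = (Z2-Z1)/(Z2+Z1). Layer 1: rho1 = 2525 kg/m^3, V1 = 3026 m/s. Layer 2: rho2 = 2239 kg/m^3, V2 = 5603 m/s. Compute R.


Z1 = 2525 * 3026 = 7640650
Z2 = 2239 * 5603 = 12545117
R = (12545117 - 7640650) / (12545117 + 7640650) = 4904467 / 20185767 = 0.243

0.243


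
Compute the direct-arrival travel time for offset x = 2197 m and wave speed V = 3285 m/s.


t = x / V
= 2197 / 3285
= 0.6688 s

0.6688


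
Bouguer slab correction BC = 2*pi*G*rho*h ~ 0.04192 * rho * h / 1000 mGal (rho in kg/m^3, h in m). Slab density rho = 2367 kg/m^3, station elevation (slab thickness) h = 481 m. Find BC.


BC = 0.04192 * rho * h / 1000
= 0.04192 * 2367 * 481 / 1000
= 47.7271 mGal

47.7271


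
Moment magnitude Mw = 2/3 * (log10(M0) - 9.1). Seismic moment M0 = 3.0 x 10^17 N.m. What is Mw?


log10(M0) = log10(3.0 x 10^17) = 17.4771
Mw = 2/3 * (17.4771 - 9.1)
= 2/3 * 8.3771
= 5.58

5.58


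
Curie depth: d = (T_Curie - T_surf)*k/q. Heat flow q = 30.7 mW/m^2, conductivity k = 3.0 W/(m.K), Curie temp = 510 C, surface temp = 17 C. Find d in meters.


T_Curie - T_surf = 510 - 17 = 493 C
Convert q to W/m^2: 30.7 mW/m^2 = 0.0307 W/m^2
d = 493 * 3.0 / 0.0307 = 48175.9 m

48175.9


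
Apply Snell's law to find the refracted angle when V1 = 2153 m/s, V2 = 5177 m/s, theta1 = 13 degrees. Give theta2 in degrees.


sin(theta1) = sin(13 deg) = 0.224951
sin(theta2) = V2/V1 * sin(theta1) = 5177/2153 * 0.224951 = 0.540906
theta2 = arcsin(0.540906) = 32.7454 degrees

32.7454


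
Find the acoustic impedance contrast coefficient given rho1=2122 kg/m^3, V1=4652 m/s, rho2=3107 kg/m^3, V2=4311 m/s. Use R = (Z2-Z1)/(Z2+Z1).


Z1 = 2122 * 4652 = 9871544
Z2 = 3107 * 4311 = 13394277
R = (13394277 - 9871544) / (13394277 + 9871544) = 3522733 / 23265821 = 0.1514

0.1514


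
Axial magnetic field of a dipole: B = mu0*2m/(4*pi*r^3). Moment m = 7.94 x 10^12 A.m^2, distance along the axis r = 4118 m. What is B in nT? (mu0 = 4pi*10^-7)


m = 7.94 x 10^12 = 7940000000000 A.m^2
2m = 15880000000000 A.m^2
r^3 = 4118^3 = 69832731032
B = (4pi*10^-7) * 15880000000000 / (4*pi * 69832731032) * 1e9
= 19955396.535602 / 877543979160.97 * 1e9
= 22740.0529 nT

22740.0529


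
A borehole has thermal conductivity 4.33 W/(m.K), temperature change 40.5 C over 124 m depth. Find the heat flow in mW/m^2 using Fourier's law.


q = k * dT / dz * 1000
= 4.33 * 40.5 / 124 * 1000
= 1.414234 * 1000
= 1414.2339 mW/m^2

1414.2339


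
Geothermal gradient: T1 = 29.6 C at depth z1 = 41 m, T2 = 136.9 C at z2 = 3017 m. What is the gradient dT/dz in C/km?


dT = 136.9 - 29.6 = 107.3 C
dz = 3017 - 41 = 2976 m
gradient = dT/dz * 1000 = 107.3/2976 * 1000 = 36.0551 C/km

36.0551


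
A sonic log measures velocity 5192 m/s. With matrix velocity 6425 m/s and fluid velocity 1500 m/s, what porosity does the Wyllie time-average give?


1/V - 1/Vm = 1/5192 - 1/6425 = 3.696e-05
1/Vf - 1/Vm = 1/1500 - 1/6425 = 0.00051102
phi = 3.696e-05 / 0.00051102 = 0.0723

0.0723


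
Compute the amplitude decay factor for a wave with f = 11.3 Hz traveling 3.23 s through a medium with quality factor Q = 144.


pi*f*t/Q = pi*11.3*3.23/144 = 0.796285
A/A0 = exp(-0.796285) = 0.451001

0.451001


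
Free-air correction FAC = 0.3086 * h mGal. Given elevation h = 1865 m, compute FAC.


FAC = 0.3086 * h
= 0.3086 * 1865
= 575.539 mGal

575.539


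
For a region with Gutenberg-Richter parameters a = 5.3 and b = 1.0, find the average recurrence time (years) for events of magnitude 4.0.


log10(N) = 5.3 - 1.0*4.0 = 1.3
N = 10^1.3 = 19.952623
T = 1/N = 1/19.952623 = 0.0501 years

0.0501


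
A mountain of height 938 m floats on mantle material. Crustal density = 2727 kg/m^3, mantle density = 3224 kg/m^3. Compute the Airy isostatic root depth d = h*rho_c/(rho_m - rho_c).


rho_m - rho_c = 3224 - 2727 = 497
d = 938 * 2727 / 497
= 2557926 / 497
= 5146.73 m

5146.73


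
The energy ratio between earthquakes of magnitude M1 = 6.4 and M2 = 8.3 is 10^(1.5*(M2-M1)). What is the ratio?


M2 - M1 = 8.3 - 6.4 = 1.9
1.5 * 1.9 = 2.85
ratio = 10^2.85 = 707.95

707.95


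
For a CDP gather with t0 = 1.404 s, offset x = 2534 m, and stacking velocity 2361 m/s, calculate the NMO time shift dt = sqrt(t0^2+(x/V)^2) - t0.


x/Vnmo = 2534/2361 = 1.073274
(x/Vnmo)^2 = 1.151917
t0^2 = 1.971216
sqrt(1.971216 + 1.151917) = 1.767239
dt = 1.767239 - 1.404 = 0.363239

0.363239


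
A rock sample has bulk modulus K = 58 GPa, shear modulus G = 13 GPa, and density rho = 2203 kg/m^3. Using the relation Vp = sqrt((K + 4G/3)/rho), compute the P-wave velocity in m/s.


First compute the effective modulus:
K + 4G/3 = 58e9 + 4*13e9/3 = 75333333333.33 Pa
Then divide by density:
75333333333.33 / 2203 = 34195793.6148 Pa/(kg/m^3)
Take the square root:
Vp = sqrt(34195793.6148) = 5847.72 m/s

5847.72


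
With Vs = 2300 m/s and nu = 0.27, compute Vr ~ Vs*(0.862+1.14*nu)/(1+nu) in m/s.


Numerator factor = 0.862 + 1.14*0.27 = 1.1698
Denominator = 1 + 0.27 = 1.27
Vr = 2300 * 1.1698 / 1.27 = 2118.54 m/s

2118.54


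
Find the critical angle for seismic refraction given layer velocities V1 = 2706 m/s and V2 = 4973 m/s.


V1/V2 = 2706/4973 = 0.544138
theta_c = arcsin(0.544138) = 32.9658 degrees

32.9658


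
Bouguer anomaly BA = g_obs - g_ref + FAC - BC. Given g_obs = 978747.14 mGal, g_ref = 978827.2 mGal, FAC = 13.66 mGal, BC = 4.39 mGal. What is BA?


BA = g_obs - g_ref + FAC - BC
= 978747.14 - 978827.2 + 13.66 - 4.39
= -70.79 mGal

-70.79


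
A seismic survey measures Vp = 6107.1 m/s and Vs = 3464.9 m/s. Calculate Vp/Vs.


Vp/Vs = 6107.1 / 3464.9
= 1.7626

1.7626


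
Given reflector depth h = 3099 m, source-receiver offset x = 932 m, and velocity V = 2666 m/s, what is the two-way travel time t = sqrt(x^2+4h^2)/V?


x^2 + 4h^2 = 932^2 + 4*3099^2 = 868624 + 38415204 = 39283828
sqrt(39283828) = 6267.6812
t = 6267.6812 / 2666 = 2.351 s

2.351


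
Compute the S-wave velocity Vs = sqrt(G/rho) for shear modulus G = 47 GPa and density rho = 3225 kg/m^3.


Convert G to Pa: G = 47e9 Pa
Compute G/rho = 47e9 / 3225 = 14573643.4109
Vs = sqrt(14573643.4109) = 3817.54 m/s

3817.54


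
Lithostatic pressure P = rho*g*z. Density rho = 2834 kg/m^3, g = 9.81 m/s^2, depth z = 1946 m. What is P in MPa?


P = rho * g * z / 1e6
= 2834 * 9.81 * 1946 / 1e6
= 54101796.84 / 1e6
= 54.1018 MPa

54.1018


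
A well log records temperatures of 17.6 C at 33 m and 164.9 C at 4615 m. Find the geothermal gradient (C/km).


dT = 164.9 - 17.6 = 147.3 C
dz = 4615 - 33 = 4582 m
gradient = dT/dz * 1000 = 147.3/4582 * 1000 = 32.1475 C/km

32.1475


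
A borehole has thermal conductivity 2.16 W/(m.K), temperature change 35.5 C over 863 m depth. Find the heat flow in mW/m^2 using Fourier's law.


q = k * dT / dz * 1000
= 2.16 * 35.5 / 863 * 1000
= 0.088853 * 1000
= 88.8528 mW/m^2

88.8528


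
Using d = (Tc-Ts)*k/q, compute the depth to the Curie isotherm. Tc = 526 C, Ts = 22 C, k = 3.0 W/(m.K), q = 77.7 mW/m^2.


T_Curie - T_surf = 526 - 22 = 504 C
Convert q to W/m^2: 77.7 mW/m^2 = 0.0777 W/m^2
d = 504 * 3.0 / 0.0777 = 19459.46 m

19459.46


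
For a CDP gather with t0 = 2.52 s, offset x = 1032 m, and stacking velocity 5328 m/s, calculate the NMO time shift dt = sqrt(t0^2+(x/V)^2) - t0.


x/Vnmo = 1032/5328 = 0.193694
(x/Vnmo)^2 = 0.037517
t0^2 = 6.3504
sqrt(6.3504 + 0.037517) = 2.527433
dt = 2.527433 - 2.52 = 0.007433

0.007433


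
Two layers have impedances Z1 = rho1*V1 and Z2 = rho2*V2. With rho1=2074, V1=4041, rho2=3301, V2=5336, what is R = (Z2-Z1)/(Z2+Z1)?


Z1 = 2074 * 4041 = 8381034
Z2 = 3301 * 5336 = 17614136
R = (17614136 - 8381034) / (17614136 + 8381034) = 9233102 / 25995170 = 0.3552

0.3552


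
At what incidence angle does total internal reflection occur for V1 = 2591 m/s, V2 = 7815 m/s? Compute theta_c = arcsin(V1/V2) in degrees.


V1/V2 = 2591/7815 = 0.331542
theta_c = arcsin(0.331542) = 19.3624 degrees

19.3624


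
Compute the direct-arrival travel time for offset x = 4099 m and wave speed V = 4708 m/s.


t = x / V
= 4099 / 4708
= 0.8706 s

0.8706


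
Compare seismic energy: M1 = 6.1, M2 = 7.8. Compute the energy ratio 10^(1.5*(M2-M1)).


M2 - M1 = 7.8 - 6.1 = 1.7
1.5 * 1.7 = 2.55
ratio = 10^2.55 = 354.81

354.81


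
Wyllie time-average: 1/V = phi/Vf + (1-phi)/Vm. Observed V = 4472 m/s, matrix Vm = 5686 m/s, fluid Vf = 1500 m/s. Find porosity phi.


1/V - 1/Vm = 1/4472 - 1/5686 = 4.774e-05
1/Vf - 1/Vm = 1/1500 - 1/5686 = 0.0004908
phi = 4.774e-05 / 0.0004908 = 0.0973

0.0973


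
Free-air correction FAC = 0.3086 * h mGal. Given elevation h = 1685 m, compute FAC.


FAC = 0.3086 * h
= 0.3086 * 1685
= 519.991 mGal

519.991


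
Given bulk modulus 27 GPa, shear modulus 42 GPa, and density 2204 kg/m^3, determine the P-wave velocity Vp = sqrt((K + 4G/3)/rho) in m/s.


First compute the effective modulus:
K + 4G/3 = 27e9 + 4*42e9/3 = 83000000000.0 Pa
Then divide by density:
83000000000.0 / 2204 = 37658802.1779 Pa/(kg/m^3)
Take the square root:
Vp = sqrt(37658802.1779) = 6136.68 m/s

6136.68


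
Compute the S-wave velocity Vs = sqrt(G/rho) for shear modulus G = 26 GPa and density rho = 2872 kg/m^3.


Convert G to Pa: G = 26e9 Pa
Compute G/rho = 26e9 / 2872 = 9052924.7911
Vs = sqrt(9052924.7911) = 3008.81 m/s

3008.81


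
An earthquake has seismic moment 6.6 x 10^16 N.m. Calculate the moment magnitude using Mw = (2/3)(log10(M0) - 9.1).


log10(M0) = log10(6.6 x 10^16) = 16.8195
Mw = 2/3 * (16.8195 - 9.1)
= 2/3 * 7.7195
= 5.15

5.15


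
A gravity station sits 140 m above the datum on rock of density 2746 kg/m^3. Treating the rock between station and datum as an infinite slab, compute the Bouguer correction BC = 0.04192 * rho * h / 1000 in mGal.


BC = 0.04192 * rho * h / 1000
= 0.04192 * 2746 * 140 / 1000
= 16.1157 mGal

16.1157


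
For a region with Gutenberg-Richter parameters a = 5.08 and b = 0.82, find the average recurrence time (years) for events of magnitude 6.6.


log10(N) = 5.08 - 0.82*6.6 = -0.332
N = 10^-0.332 = 0.465586
T = 1/N = 1/0.465586 = 2.1478 years

2.1478


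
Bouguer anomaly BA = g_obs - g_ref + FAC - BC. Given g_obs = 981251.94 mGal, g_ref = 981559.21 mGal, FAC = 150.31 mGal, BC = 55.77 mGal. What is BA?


BA = g_obs - g_ref + FAC - BC
= 981251.94 - 981559.21 + 150.31 - 55.77
= -212.73 mGal

-212.73


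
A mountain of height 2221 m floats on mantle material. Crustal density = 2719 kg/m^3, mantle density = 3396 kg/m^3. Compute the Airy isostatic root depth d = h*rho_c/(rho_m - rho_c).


rho_m - rho_c = 3396 - 2719 = 677
d = 2221 * 2719 / 677
= 6038899 / 677
= 8920.09 m

8920.09


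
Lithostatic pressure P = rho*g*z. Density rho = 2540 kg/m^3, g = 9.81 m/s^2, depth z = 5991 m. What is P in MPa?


P = rho * g * z / 1e6
= 2540 * 9.81 * 5991 / 1e6
= 149280143.4 / 1e6
= 149.2801 MPa

149.2801


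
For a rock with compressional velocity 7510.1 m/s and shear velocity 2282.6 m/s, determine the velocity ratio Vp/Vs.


Vp/Vs = 7510.1 / 2282.6
= 3.2902

3.2902


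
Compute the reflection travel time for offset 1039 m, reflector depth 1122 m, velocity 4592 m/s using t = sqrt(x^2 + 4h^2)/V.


x^2 + 4h^2 = 1039^2 + 4*1122^2 = 1079521 + 5035536 = 6115057
sqrt(6115057) = 2472.8641
t = 2472.8641 / 4592 = 0.5385 s

0.5385


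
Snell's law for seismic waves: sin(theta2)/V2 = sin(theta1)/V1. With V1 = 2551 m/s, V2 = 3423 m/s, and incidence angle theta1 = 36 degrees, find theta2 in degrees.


sin(theta1) = sin(36 deg) = 0.587785
sin(theta2) = V2/V1 * sin(theta1) = 3423/2551 * 0.587785 = 0.788706
theta2 = arcsin(0.788706) = 52.0647 degrees

52.0647


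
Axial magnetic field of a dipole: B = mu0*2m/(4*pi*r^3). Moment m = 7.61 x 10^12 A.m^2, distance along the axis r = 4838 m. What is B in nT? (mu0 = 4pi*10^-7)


m = 7.61 x 10^12 = 7610000000000 A.m^2
2m = 15220000000000 A.m^2
r^3 = 4838^3 = 113239408472
B = (4pi*10^-7) * 15220000000000 / (4*pi * 113239408472) * 1e9
= 19126016.075055 / 1423008375009.96 * 1e9
= 13440.5506 nT

13440.5506


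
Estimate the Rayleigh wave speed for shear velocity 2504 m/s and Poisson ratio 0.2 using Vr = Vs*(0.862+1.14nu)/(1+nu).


Numerator factor = 0.862 + 1.14*0.2 = 1.09
Denominator = 1 + 0.2 = 1.2
Vr = 2504 * 1.09 / 1.2 = 2274.47 m/s

2274.47


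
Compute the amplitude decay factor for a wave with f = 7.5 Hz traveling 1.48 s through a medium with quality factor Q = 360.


pi*f*t/Q = pi*7.5*1.48/360 = 0.096866
A/A0 = exp(-0.096866) = 0.907678

0.907678


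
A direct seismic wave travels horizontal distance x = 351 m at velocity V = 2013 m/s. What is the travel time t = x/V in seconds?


t = x / V
= 351 / 2013
= 0.1744 s

0.1744


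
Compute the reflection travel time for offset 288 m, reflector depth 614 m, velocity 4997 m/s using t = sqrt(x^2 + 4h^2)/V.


x^2 + 4h^2 = 288^2 + 4*614^2 = 82944 + 1507984 = 1590928
sqrt(1590928) = 1261.3199
t = 1261.3199 / 4997 = 0.2524 s

0.2524


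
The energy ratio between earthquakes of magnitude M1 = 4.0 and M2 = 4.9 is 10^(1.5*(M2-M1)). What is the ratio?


M2 - M1 = 4.9 - 4.0 = 0.9
1.5 * 0.9 = 1.35
ratio = 10^1.35 = 22.39

22.39


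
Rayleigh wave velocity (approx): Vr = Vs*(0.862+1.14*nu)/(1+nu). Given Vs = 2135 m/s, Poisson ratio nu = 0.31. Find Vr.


Numerator factor = 0.862 + 1.14*0.31 = 1.2154
Denominator = 1 + 0.31 = 1.31
Vr = 2135 * 1.2154 / 1.31 = 1980.82 m/s

1980.82


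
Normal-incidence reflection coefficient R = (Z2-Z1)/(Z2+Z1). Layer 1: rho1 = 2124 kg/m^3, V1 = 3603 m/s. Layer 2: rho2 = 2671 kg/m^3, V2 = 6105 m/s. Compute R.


Z1 = 2124 * 3603 = 7652772
Z2 = 2671 * 6105 = 16306455
R = (16306455 - 7652772) / (16306455 + 7652772) = 8653683 / 23959227 = 0.3612

0.3612


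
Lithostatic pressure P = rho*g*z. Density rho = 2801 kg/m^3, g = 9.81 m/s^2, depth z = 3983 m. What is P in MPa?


P = rho * g * z / 1e6
= 2801 * 9.81 * 3983 / 1e6
= 109444117.23 / 1e6
= 109.4441 MPa

109.4441


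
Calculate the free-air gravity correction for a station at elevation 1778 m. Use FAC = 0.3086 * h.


FAC = 0.3086 * h
= 0.3086 * 1778
= 548.6908 mGal

548.6908


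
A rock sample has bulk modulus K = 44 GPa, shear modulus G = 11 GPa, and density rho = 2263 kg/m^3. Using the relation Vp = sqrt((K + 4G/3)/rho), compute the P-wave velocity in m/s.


First compute the effective modulus:
K + 4G/3 = 44e9 + 4*11e9/3 = 58666666666.67 Pa
Then divide by density:
58666666666.67 / 2263 = 25924289.2915 Pa/(kg/m^3)
Take the square root:
Vp = sqrt(25924289.2915) = 5091.59 m/s

5091.59


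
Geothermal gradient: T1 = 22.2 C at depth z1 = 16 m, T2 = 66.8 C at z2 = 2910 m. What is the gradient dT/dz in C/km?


dT = 66.8 - 22.2 = 44.6 C
dz = 2910 - 16 = 2894 m
gradient = dT/dz * 1000 = 44.6/2894 * 1000 = 15.4112 C/km

15.4112


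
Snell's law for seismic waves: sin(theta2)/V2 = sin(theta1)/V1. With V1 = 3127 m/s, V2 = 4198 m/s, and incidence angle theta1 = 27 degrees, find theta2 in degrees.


sin(theta1) = sin(27 deg) = 0.45399
sin(theta2) = V2/V1 * sin(theta1) = 4198/3127 * 0.45399 = 0.609483
theta2 = arcsin(0.609483) = 37.5521 degrees

37.5521


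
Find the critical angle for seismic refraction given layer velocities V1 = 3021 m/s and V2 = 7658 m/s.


V1/V2 = 3021/7658 = 0.394489
theta_c = arcsin(0.394489) = 23.2341 degrees

23.2341


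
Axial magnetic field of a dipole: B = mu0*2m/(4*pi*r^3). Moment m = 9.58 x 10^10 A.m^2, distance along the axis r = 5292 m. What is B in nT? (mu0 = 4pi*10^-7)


m = 9.58 x 10^10 = 95800000000 A.m^2
2m = 191600000000 A.m^2
r^3 = 5292^3 = 148203857088
B = (4pi*10^-7) * 191600000000 / (4*pi * 148203857088) * 1e9
= 240771.660971 / 1862384594645.33 * 1e9
= 129.2814 nT

129.2814


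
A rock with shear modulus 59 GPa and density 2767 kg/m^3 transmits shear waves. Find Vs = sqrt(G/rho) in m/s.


Convert G to Pa: G = 59e9 Pa
Compute G/rho = 59e9 / 2767 = 21322732.2009
Vs = sqrt(21322732.2009) = 4617.65 m/s

4617.65


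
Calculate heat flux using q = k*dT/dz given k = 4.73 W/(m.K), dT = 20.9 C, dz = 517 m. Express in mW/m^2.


q = k * dT / dz * 1000
= 4.73 * 20.9 / 517 * 1000
= 0.191213 * 1000
= 191.2128 mW/m^2

191.2128


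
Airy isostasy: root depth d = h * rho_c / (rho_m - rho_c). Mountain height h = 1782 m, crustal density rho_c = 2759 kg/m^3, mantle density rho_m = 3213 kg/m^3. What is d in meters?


rho_m - rho_c = 3213 - 2759 = 454
d = 1782 * 2759 / 454
= 4916538 / 454
= 10829.38 m

10829.38


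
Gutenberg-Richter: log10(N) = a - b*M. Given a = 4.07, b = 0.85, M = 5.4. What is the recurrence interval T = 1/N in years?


log10(N) = 4.07 - 0.85*5.4 = -0.52
N = 10^-0.52 = 0.301995
T = 1/N = 1/0.301995 = 3.3113 years

3.3113


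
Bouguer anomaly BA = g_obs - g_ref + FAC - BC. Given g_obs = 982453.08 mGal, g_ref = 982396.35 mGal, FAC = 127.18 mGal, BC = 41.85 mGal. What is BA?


BA = g_obs - g_ref + FAC - BC
= 982453.08 - 982396.35 + 127.18 - 41.85
= 142.06 mGal

142.06


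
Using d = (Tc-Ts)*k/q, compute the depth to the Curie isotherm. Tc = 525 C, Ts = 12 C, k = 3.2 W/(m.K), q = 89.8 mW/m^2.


T_Curie - T_surf = 525 - 12 = 513 C
Convert q to W/m^2: 89.8 mW/m^2 = 0.0898 W/m^2
d = 513 * 3.2 / 0.0898 = 18280.62 m

18280.62


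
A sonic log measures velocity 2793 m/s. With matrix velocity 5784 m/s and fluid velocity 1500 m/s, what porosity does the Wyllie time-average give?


1/V - 1/Vm = 1/2793 - 1/5784 = 0.00018515
1/Vf - 1/Vm = 1/1500 - 1/5784 = 0.00049378
phi = 0.00018515 / 0.00049378 = 0.375

0.375


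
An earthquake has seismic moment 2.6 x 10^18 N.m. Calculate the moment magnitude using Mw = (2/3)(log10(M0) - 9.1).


log10(M0) = log10(2.6 x 10^18) = 18.415
Mw = 2/3 * (18.415 - 9.1)
= 2/3 * 9.315
= 6.21

6.21


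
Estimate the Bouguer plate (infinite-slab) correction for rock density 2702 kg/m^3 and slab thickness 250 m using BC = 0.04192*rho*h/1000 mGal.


BC = 0.04192 * rho * h / 1000
= 0.04192 * 2702 * 250 / 1000
= 28.317 mGal

28.317


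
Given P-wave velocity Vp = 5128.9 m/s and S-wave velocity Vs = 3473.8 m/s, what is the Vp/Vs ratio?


Vp/Vs = 5128.9 / 3473.8
= 1.4765

1.4765


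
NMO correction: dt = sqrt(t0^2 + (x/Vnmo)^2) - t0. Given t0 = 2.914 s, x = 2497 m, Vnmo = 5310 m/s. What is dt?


x/Vnmo = 2497/5310 = 0.470245
(x/Vnmo)^2 = 0.22113
t0^2 = 8.491396
sqrt(8.491396 + 0.22113) = 2.951699
dt = 2.951699 - 2.914 = 0.037699

0.037699


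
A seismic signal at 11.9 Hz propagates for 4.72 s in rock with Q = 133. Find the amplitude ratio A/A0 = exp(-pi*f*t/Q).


pi*f*t/Q = pi*11.9*4.72/133 = 1.326744
A/A0 = exp(-1.326744) = 0.26534

0.26534


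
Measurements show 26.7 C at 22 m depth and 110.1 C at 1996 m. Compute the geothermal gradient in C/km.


dT = 110.1 - 26.7 = 83.4 C
dz = 1996 - 22 = 1974 m
gradient = dT/dz * 1000 = 83.4/1974 * 1000 = 42.2492 C/km

42.2492


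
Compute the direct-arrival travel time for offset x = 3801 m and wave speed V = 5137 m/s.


t = x / V
= 3801 / 5137
= 0.7399 s

0.7399


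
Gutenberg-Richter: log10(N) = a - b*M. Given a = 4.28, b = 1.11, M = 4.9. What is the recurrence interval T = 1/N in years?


log10(N) = 4.28 - 1.11*4.9 = -1.159
N = 10^-1.159 = 0.069343
T = 1/N = 1/0.069343 = 14.4212 years

14.4212


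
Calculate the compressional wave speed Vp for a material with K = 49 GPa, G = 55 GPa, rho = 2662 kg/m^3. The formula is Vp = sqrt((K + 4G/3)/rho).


First compute the effective modulus:
K + 4G/3 = 49e9 + 4*55e9/3 = 122333333333.33 Pa
Then divide by density:
122333333333.33 / 2662 = 45955421.9885 Pa/(kg/m^3)
Take the square root:
Vp = sqrt(45955421.9885) = 6779.04 m/s

6779.04


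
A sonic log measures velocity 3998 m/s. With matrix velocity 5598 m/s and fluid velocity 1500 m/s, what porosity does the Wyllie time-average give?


1/V - 1/Vm = 1/3998 - 1/5598 = 7.149e-05
1/Vf - 1/Vm = 1/1500 - 1/5598 = 0.00048803
phi = 7.149e-05 / 0.00048803 = 0.1465

0.1465


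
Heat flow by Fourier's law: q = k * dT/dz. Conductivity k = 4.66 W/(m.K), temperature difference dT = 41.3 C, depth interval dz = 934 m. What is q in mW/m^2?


q = k * dT / dz * 1000
= 4.66 * 41.3 / 934 * 1000
= 0.206058 * 1000
= 206.0578 mW/m^2

206.0578


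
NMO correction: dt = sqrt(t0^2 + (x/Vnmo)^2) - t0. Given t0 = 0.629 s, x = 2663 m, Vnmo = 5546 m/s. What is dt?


x/Vnmo = 2663/5546 = 0.480166
(x/Vnmo)^2 = 0.230559
t0^2 = 0.395641
sqrt(0.395641 + 0.230559) = 0.791328
dt = 0.791328 - 0.629 = 0.162328

0.162328


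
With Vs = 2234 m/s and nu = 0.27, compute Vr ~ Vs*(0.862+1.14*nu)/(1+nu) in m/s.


Numerator factor = 0.862 + 1.14*0.27 = 1.1698
Denominator = 1 + 0.27 = 1.27
Vr = 2234 * 1.1698 / 1.27 = 2057.74 m/s

2057.74


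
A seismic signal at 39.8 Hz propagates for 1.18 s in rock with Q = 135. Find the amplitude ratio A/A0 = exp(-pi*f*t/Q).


pi*f*t/Q = pi*39.8*1.18/135 = 1.092902
A/A0 = exp(-1.092902) = 0.335242

0.335242


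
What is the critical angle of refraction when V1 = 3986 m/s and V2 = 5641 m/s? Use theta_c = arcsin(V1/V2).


V1/V2 = 3986/5641 = 0.706612
theta_c = arcsin(0.706612) = 44.9599 degrees

44.9599


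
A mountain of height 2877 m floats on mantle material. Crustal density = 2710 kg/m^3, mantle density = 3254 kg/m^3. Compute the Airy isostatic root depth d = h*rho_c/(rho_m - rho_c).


rho_m - rho_c = 3254 - 2710 = 544
d = 2877 * 2710 / 544
= 7796670 / 544
= 14332.11 m

14332.11


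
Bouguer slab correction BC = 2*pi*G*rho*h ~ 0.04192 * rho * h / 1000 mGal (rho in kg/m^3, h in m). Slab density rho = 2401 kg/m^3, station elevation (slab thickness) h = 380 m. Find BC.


BC = 0.04192 * rho * h / 1000
= 0.04192 * 2401 * 380 / 1000
= 38.247 mGal

38.247


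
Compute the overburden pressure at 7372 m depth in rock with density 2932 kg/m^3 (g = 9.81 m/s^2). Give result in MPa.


P = rho * g * z / 1e6
= 2932 * 9.81 * 7372 / 1e6
= 212040246.24 / 1e6
= 212.0402 MPa

212.0402


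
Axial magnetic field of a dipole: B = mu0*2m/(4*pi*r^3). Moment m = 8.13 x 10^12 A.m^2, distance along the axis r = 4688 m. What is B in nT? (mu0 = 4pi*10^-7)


m = 8.13 x 10^12 = 8130000000000 A.m^2
2m = 16260000000000 A.m^2
r^3 = 4688^3 = 103029788672
B = (4pi*10^-7) * 16260000000000 / (4*pi * 103029788672) * 1e9
= 20432918.618948 / 1294710508771.46 * 1e9
= 15781.8435 nT

15781.8435


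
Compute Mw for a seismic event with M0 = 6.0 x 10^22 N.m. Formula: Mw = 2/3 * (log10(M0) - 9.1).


log10(M0) = log10(6.0 x 10^22) = 22.7782
Mw = 2/3 * (22.7782 - 9.1)
= 2/3 * 13.6782
= 9.12

9.12


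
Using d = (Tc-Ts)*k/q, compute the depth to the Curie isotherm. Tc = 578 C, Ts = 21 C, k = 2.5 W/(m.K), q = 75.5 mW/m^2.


T_Curie - T_surf = 578 - 21 = 557 C
Convert q to W/m^2: 75.5 mW/m^2 = 0.0755 W/m^2
d = 557 * 2.5 / 0.0755 = 18443.71 m

18443.71


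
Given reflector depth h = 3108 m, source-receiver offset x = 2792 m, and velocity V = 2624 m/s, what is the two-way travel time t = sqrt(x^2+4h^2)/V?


x^2 + 4h^2 = 2792^2 + 4*3108^2 = 7795264 + 38638656 = 46433920
sqrt(46433920) = 6814.2439
t = 6814.2439 / 2624 = 2.5969 s

2.5969


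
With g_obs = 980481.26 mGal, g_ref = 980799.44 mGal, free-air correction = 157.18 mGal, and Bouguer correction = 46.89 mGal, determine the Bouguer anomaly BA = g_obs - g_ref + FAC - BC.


BA = g_obs - g_ref + FAC - BC
= 980481.26 - 980799.44 + 157.18 - 46.89
= -207.89 mGal

-207.89


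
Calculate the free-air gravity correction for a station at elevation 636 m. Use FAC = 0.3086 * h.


FAC = 0.3086 * h
= 0.3086 * 636
= 196.2696 mGal

196.2696


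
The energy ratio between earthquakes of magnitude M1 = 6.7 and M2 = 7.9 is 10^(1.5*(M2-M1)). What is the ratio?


M2 - M1 = 7.9 - 6.7 = 1.2
1.5 * 1.2 = 1.8
ratio = 10^1.8 = 63.1

63.1


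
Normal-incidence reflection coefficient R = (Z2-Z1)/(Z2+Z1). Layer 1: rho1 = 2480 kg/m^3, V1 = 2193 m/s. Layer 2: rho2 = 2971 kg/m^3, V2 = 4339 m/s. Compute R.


Z1 = 2480 * 2193 = 5438640
Z2 = 2971 * 4339 = 12891169
R = (12891169 - 5438640) / (12891169 + 5438640) = 7452529 / 18329809 = 0.4066

0.4066


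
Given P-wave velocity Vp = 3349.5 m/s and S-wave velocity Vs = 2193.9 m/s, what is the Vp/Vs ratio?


Vp/Vs = 3349.5 / 2193.9
= 1.5267

1.5267


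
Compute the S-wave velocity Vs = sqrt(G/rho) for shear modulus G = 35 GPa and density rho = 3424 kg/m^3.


Convert G to Pa: G = 35e9 Pa
Compute G/rho = 35e9 / 3424 = 10221962.6168
Vs = sqrt(10221962.6168) = 3197.18 m/s

3197.18


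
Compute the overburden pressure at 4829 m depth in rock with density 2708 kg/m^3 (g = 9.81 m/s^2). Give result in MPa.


P = rho * g * z / 1e6
= 2708 * 9.81 * 4829 / 1e6
= 128284702.92 / 1e6
= 128.2847 MPa

128.2847


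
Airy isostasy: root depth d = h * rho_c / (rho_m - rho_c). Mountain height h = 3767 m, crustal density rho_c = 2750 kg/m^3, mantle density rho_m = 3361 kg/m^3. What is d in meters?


rho_m - rho_c = 3361 - 2750 = 611
d = 3767 * 2750 / 611
= 10359250 / 611
= 16954.58 m

16954.58


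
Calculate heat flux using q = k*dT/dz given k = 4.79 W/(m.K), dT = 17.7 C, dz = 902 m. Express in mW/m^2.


q = k * dT / dz * 1000
= 4.79 * 17.7 / 902 * 1000
= 0.093994 * 1000
= 93.9945 mW/m^2

93.9945


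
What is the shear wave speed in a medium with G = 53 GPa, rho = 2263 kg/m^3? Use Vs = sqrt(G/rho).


Convert G to Pa: G = 53e9 Pa
Compute G/rho = 53e9 / 2263 = 23420238.6213
Vs = sqrt(23420238.6213) = 4839.45 m/s

4839.45


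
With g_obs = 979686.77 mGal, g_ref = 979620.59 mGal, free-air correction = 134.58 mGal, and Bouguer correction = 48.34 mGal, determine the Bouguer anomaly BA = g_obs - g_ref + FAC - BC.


BA = g_obs - g_ref + FAC - BC
= 979686.77 - 979620.59 + 134.58 - 48.34
= 152.42 mGal

152.42


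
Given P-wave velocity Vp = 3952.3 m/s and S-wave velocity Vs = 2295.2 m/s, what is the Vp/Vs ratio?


Vp/Vs = 3952.3 / 2295.2
= 1.722

1.722


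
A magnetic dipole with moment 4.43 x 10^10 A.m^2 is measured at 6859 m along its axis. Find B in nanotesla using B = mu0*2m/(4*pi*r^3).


m = 4.43 x 10^10 = 44300000000 A.m^2
2m = 88600000000 A.m^2
r^3 = 6859^3 = 322687697779
B = (4pi*10^-7) * 88600000000 / (4*pi * 322687697779) * 1e9
= 111338.043643 / 4055013202985.24 * 1e9
= 27.4569 nT

27.4569


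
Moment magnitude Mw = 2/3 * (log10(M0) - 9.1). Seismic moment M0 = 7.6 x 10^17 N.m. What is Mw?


log10(M0) = log10(7.6 x 10^17) = 17.8808
Mw = 2/3 * (17.8808 - 9.1)
= 2/3 * 8.7808
= 5.85

5.85


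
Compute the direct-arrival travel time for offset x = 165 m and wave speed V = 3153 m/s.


t = x / V
= 165 / 3153
= 0.0523 s

0.0523


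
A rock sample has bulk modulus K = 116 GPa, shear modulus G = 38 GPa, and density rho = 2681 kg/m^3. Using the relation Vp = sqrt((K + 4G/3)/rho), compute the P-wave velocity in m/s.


First compute the effective modulus:
K + 4G/3 = 116e9 + 4*38e9/3 = 166666666666.67 Pa
Then divide by density:
166666666666.67 / 2681 = 62165858.5105 Pa/(kg/m^3)
Take the square root:
Vp = sqrt(62165858.5105) = 7884.53 m/s

7884.53


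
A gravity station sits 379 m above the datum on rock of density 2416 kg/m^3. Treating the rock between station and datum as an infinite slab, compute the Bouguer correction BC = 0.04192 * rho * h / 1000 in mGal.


BC = 0.04192 * rho * h / 1000
= 0.04192 * 2416 * 379 / 1000
= 38.3846 mGal

38.3846


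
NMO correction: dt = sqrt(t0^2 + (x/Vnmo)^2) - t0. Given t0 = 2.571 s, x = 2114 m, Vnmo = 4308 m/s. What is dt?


x/Vnmo = 2114/4308 = 0.490715
(x/Vnmo)^2 = 0.240801
t0^2 = 6.610041
sqrt(6.610041 + 0.240801) = 2.617411
dt = 2.617411 - 2.571 = 0.046411

0.046411


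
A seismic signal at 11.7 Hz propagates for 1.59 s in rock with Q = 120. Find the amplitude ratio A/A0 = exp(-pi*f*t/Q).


pi*f*t/Q = pi*11.7*1.59/120 = 0.487025
A/A0 = exp(-0.487025) = 0.614451

0.614451


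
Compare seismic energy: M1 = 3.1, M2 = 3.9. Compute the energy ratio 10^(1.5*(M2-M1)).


M2 - M1 = 3.9 - 3.1 = 0.8
1.5 * 0.8 = 1.2
ratio = 10^1.2 = 15.85

15.85


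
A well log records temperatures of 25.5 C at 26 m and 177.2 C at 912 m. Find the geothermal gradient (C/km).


dT = 177.2 - 25.5 = 151.7 C
dz = 912 - 26 = 886 m
gradient = dT/dz * 1000 = 151.7/886 * 1000 = 171.219 C/km

171.219


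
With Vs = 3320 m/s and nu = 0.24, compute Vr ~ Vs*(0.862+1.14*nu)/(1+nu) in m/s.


Numerator factor = 0.862 + 1.14*0.24 = 1.1356
Denominator = 1 + 0.24 = 1.24
Vr = 3320 * 1.1356 / 1.24 = 3040.48 m/s

3040.48


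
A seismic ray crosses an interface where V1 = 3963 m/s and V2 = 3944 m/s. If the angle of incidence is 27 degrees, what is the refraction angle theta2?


sin(theta1) = sin(27 deg) = 0.45399
sin(theta2) = V2/V1 * sin(theta1) = 3944/3963 * 0.45399 = 0.451814
theta2 = arcsin(0.451814) = 26.8601 degrees

26.8601
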